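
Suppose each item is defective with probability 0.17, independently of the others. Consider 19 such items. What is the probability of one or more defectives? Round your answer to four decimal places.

0.9710

P(at least one) = 1 − P(none) = 1 − (1 − 0.17)^19
= 1 − 0.029006 = 0.970994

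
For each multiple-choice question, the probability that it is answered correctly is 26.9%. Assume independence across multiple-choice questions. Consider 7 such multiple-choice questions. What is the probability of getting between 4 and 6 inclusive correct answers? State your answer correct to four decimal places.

0.0893

X ~ Binomial(7, 0.269); P(4 ≤ X ≤ 6) = Σ C(7,k) p^k (1−p)^(7−k) over k:
  k=4: C(7,4)·0.269^4·0.731^3 = 0.071586
  k=5: C(7,5)·0.269^5·0.731^2 = 0.015806
  k=6: C(7,6)·0.269^6·0.731^1 = 0.001939
Total = 0.089331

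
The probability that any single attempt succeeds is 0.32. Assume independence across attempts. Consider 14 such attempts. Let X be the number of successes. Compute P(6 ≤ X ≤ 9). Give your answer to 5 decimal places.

0.26957

X ~ Binomial(14, 0.32); P(6 ≤ X ≤ 9) = Σ C(14,k) p^k (1−p)^(14−k) over k:
  k=6: C(14,6)·0.32^6·0.68^8 = 0.1474098
  k=7: C(14,7)·0.32^7·0.68^7 = 0.0792792
  k=8: C(14,8)·0.32^8·0.68^6 = 0.0326444
  k=9: C(14,9)·0.32^9·0.68^5 = 0.0102414
Total = 0.2695749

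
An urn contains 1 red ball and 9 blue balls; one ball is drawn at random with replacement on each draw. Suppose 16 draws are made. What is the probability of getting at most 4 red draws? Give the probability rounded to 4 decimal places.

X ~ Binomial(16, 0.10); P(X ≤ 4) = Σ C(16,k) p^k (1−p)^(16−k) over k:
  k=0: C(16,0)·0.10^0·0.90^16 = 0.185302
  k=1: C(16,1)·0.10^1·0.90^15 = 0.329426
  k=2: C(16,2)·0.10^2·0.90^14 = 0.274522
  k=3: C(16,3)·0.10^3·0.90^13 = 0.142344
  k=4: C(16,4)·0.10^4·0.90^12 = 0.051402
Total = 0.982996

0.9830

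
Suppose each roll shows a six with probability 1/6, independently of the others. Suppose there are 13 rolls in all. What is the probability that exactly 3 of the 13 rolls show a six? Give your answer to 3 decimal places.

0.214

X ~ Binomial(n=13, p=0.166667).
P(X=3) = C(13,3) · p^3 · (1−p)^10
= 286 · 0.0046296 · 0.16151 = 0.21385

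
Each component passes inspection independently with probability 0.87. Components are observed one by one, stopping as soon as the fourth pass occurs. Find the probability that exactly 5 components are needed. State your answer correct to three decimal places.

Y = trial on which the fourth success occurs; negative binomial, r=4, p=0.87.
P(Y=5) = C(4,3) · p^4 · (1−p)^1
= 4 · 0.5729 · 0.13 = 0.29791

0.298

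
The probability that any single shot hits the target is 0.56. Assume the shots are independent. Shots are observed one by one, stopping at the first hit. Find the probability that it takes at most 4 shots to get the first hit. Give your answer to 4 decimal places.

Y = number of shots to the first success; geometric, p = 0.56.
P(Y ≤ 4) = 1 − (1−p)^4 = 1 − 0.037481 = 0.962519

0.9625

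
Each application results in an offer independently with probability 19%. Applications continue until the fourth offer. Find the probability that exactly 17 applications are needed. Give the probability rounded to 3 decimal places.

0.047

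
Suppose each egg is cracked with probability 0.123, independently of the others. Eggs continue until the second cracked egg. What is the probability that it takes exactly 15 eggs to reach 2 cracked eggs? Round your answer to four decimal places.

Y = trial on which the second success occurs; negative binomial, r=2, p=0.123.
P(Y=15) = C(14,1) · p^2 · (1−p)^13
= 14 · 0.015129 · 0.18155 = 0.038453

0.0385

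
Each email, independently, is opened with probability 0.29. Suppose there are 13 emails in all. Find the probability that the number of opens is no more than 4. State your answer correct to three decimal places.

X ~ Binomial(13, 0.29); P(X ≤ 4) = Σ C(13,k) p^k (1−p)^(13−k) over k:
  k=0: C(13,0)·0.29^0·0.71^13 = 0.01165
  k=1: C(13,1)·0.29^1·0.71^12 = 0.06186
  k=2: C(13,2)·0.29^2·0.71^11 = 0.15161
  k=3: C(13,3)·0.29^3·0.71^10 = 0.22706
  k=4: C(13,4)·0.29^4·0.71^9 = 0.23186
Total = 0.68405

0.684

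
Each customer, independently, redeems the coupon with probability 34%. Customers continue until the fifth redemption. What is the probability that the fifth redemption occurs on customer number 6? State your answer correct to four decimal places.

0.0150

Y = trial on which the fifth success occurs; negative binomial, r=5, p=0.34.
P(Y=6) = C(5,4) · p^5 · (1−p)^1
= 5 · 0.0045435 · 0.66 = 0.014994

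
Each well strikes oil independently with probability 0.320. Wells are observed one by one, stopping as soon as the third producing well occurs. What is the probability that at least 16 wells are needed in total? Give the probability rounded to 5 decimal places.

0.09624

Needing more than 15 wells ⇔ fewer than 3 successes in the first 15. With X ~ Binomial(15, 0.32), P(Y > 15) = P(X ≤ 2).
  k=0: C(15,0)·0.32^0·0.68^15 = 0.0030735
  k=1: C(15,1)·0.32^1·0.68^14 = 0.0216953
  k=2: C(15,2)·0.32^2·0.68^13 = 0.0714669
P(X ≤ 2) = 0.0962358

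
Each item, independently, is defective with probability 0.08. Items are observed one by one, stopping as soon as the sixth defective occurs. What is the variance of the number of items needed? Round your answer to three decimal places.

Y = total items until the sixth success; negative binomial with r=6, p=0.08.
Var(Y) = r(1−p)/p² = 6·0.92 / 0.08² = 862.50000

862.500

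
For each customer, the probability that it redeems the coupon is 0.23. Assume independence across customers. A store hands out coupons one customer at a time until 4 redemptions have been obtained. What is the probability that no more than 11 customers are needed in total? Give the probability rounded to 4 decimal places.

Finishing within 11 customers ⇔ at least 4 successes in the first 11. With X ~ Binomial(11, 0.23), P(Y ≤ 11) = 1 − P(X ≤ 3).
  k=0: C(11,0)·0.23^0·0.77^11 = 0.056415
  k=1: C(11,1)·0.23^1·0.77^10 = 0.185365
  k=2: C(11,2)·0.23^2·0.77^9 = 0.276844
  k=3: C(11,3)·0.23^3·0.77^8 = 0.248081
1 − 0.766705 = 0.233295

0.2333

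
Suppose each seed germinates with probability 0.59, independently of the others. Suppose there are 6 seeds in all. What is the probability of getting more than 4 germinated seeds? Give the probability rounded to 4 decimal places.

0.2181

X ~ Binomial(6, 0.59); P(X ≥ 5) = Σ C(6,k) p^k (1−p)^(6−k) over k:
  k=5: C(6,5)·0.59^5·0.41^1 = 0.175871
  k=6: C(6,6)·0.59^6·0.41^0 = 0.042181
Total = 0.218052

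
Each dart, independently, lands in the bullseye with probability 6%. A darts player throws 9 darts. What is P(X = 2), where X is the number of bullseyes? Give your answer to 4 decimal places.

0.0840

X ~ Binomial(n=9, p=0.06).
P(X=2) = C(9,2) · p^2 · (1−p)^7
= 36 · 0.0036 · 0.64848 = 0.084043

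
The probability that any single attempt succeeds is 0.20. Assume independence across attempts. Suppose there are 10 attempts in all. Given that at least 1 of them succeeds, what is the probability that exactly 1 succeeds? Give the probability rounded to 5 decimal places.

X ~ Binomial(10, 0.20). Want P(X=1 | X≥1) = P(X=1) / P(X≥1).
P(X=1) = C(10,1)·0.20^1·0.80^9 = 0.2684355
P(X≥1) = 1 − 0.1073742 = 0.8926258
Ratio = 0.2684355 / 0.8926258 = 0.3007256

0.30073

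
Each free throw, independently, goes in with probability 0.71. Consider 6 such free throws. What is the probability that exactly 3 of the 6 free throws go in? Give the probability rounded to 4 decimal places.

0.1746

X ~ Binomial(n=6, p=0.71).
P(X=3) = C(6,3) · p^3 · (1−p)^3
= 20 · 0.35791 · 0.024389 = 0.174582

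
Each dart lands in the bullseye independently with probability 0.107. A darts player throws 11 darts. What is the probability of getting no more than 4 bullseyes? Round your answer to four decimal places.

0.9963

X ~ Binomial(11, 0.107); P(X ≤ 4) = Σ C(11,k) p^k (1−p)^(11−k) over k:
  k=0: C(11,0)·0.107^0·0.893^11 = 0.287982
  k=1: C(11,1)·0.107^1·0.893^10 = 0.379569
  k=2: C(11,2)·0.107^2·0.893^9 = 0.227402
  k=3: C(11,3)·0.107^3·0.893^8 = 0.081742
  k=4: C(11,4)·0.107^4·0.893^7 = 0.019589
Total = 0.996284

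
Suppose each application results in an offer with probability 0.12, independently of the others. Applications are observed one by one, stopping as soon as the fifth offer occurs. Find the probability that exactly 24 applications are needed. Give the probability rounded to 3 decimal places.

Y = trial on which the fifth success occurs; negative binomial, r=5, p=0.12.
P(Y=24) = C(23,4) · p^5 · (1−p)^19
= 8855 · 2.4883e-05 · 0.08814 = 0.01942

0.019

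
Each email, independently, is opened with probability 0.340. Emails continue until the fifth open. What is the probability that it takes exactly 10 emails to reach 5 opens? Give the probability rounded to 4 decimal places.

Y = trial on which the fifth success occurs; negative binomial, r=5, p=0.34.
P(Y=10) = C(9,4) · p^5 · (1−p)^5
= 126 · 0.0045435 · 0.12523 = 0.071694

0.0717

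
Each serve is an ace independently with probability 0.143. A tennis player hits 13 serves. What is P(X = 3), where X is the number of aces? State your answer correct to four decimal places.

X ~ Binomial(n=13, p=0.143).
P(X=3) = C(13,3) · p^3 · (1−p)^10
= 286 · 0.0029242 · 0.2137 = 0.178724

0.1787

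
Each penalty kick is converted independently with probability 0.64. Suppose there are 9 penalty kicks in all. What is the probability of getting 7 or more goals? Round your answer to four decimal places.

X ~ Binomial(9, 0.64); P(X ≥ 7) = Σ C(9,k) p^k (1−p)^(9−k) over k:
  k=7: C(9,7)·0.64^7·0.36^2 = 0.205195
  k=8: C(9,8)·0.64^8·0.36^1 = 0.091198
  k=9: C(9,9)·0.64^9·0.36^0 = 0.018014
Total = 0.314408

0.3144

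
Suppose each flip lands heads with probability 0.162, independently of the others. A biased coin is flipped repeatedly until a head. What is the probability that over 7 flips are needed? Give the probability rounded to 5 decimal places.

Y = number of flips to the first success; geometric, p = 0.162.
P(Y > 7) = P(first 7 all fail) = (1−p)^7 = 0.2902072

0.29021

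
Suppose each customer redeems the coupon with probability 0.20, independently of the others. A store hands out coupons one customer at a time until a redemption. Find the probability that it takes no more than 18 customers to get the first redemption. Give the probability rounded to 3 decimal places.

0.982

Y = number of customers to the first success; geometric, p = 0.20.
P(Y ≤ 18) = 1 − (1−p)^18 = 1 − 0.01801 = 0.98199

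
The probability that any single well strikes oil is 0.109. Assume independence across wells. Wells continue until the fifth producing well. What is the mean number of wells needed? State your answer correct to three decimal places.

45.872

Y = total wells until the fifth success; negative binomial with r=5, p=0.109.
E[Y] = r / p = 5 / 0.109 = 45.87156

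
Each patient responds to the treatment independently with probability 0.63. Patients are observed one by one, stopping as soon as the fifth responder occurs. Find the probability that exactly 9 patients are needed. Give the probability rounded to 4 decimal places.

0.1302

Y = trial on which the fifth success occurs; negative binomial, r=5, p=0.63.
P(Y=9) = C(8,4) · p^5 · (1−p)^4
= 70 · 0.099244 · 0.018742 = 0.130199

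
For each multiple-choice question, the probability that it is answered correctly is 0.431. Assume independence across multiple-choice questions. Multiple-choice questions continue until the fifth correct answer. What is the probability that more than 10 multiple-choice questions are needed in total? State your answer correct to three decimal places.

Needing more than 10 multiple-choice questions ⇔ fewer than 5 successes in the first 10. With X ~ Binomial(10, 0.431), P(Y > 10) = P(X ≤ 4).
  k=0: C(10,0)·0.431^0·0.569^10 = 0.00356
  k=1: C(10,1)·0.431^1·0.569^9 = 0.02695
  k=2: C(10,2)·0.431^2·0.569^8 = 0.09185
  k=3: C(10,3)·0.431^3·0.569^7 = 0.18552
  k=4: C(10,4)·0.431^4·0.569^6 = 0.24592
P(X ≤ 4) = 0.55380

0.554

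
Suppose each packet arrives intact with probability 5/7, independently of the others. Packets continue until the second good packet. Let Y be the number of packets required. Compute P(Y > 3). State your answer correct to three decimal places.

Needing more than 3 packets ⇔ fewer than 2 successes in the first 3. With X ~ Binomial(3, 0.714286), P(Y > 3) = P(X ≤ 1).
  k=0: C(3,0)·0.714286^0·0.285714^3 = 0.02332
  k=1: C(3,1)·0.714286^1·0.285714^2 = 0.17493
P(X ≤ 1) = 0.19825

0.198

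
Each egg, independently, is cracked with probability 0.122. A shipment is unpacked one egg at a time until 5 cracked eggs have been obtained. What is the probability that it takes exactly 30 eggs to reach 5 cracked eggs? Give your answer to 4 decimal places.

Y = trial on which the fifth success occurs; negative binomial, r=5, p=0.122.
P(Y=30) = C(29,4) · p^5 · (1−p)^25
= 23751 · 2.7027e-05 · 0.038669 = 0.024822

0.0248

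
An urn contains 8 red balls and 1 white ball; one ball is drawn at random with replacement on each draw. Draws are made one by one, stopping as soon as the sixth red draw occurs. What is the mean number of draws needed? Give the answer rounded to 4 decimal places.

6.7500

Y = total draws until the sixth success; negative binomial with r=6, p=0.888889.
E[Y] = r / p = 6 / 0.888889 = 6.750000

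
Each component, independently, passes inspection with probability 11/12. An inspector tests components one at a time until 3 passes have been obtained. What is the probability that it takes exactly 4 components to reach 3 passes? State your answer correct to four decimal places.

Y = trial on which the third success occurs; negative binomial, r=3, p=0.916667.
P(Y=4) = C(3,2) · p^3 · (1−p)^1
= 3 · 0.77025 · 0.083333 = 0.192564

0.1926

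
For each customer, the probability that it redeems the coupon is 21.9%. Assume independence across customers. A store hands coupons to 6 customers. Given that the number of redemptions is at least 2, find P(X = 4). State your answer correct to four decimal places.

0.0538

X ~ Binomial(6, 0.219). Want P(X=4 | X≥2) = P(X=4) / P(X≥2).
P(X=4) = C(6,4)·0.219^4·0.781^2 = 0.021046
P(X≥2) = 1 − 0.226937 − 0.381813 = 0.391250
Ratio = 0.021046 / 0.391250 = 0.053792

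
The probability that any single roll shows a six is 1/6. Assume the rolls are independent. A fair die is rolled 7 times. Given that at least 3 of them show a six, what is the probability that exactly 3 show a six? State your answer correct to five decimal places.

0.81590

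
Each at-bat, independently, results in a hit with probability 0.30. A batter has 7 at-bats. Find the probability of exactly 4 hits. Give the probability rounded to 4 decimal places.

0.0972

X ~ Binomial(n=7, p=0.30).
P(X=4) = C(7,4) · p^4 · (1−p)^3
= 35 · 0.0081 · 0.343 = 0.097240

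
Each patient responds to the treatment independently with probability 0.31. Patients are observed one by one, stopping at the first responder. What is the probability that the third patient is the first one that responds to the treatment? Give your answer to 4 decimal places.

0.1476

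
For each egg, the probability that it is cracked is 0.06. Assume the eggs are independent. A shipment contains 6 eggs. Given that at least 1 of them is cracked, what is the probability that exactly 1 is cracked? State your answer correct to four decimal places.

0.8519

X ~ Binomial(6, 0.06). Want P(X=1 | X≥1) = P(X=1) / P(X≥1).
P(X=1) = C(6,1)·0.06^1·0.94^5 = 0.264205
P(X≥1) = 1 − 0.689870 = 0.310130
Ratio = 0.264205 / 0.310130 = 0.851918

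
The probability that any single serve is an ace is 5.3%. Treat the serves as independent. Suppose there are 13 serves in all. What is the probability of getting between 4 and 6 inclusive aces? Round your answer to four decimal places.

X ~ Binomial(13, 0.053); P(4 ≤ X ≤ 6) = Σ C(13,k) p^k (1−p)^(13−k) over k:
  k=4: C(13,4)·0.053^4·0.947^9 = 0.003456
  k=5: C(13,5)·0.053^5·0.947^8 = 0.000348
  k=6: C(13,6)·0.053^6·0.947^7 = 0.000026
Total = 0.003830

0.0038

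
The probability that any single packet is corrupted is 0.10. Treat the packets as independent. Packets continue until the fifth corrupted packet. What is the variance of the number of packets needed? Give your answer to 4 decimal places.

450.0000

Y = total packets until the fifth success; negative binomial with r=5, p=0.10.
Var(Y) = r(1−p)/p² = 5·0.90 / 0.10² = 450.000000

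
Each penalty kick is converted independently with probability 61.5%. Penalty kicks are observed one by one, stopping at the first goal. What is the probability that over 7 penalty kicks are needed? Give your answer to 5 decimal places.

0.00125

Y = number of penalty kicks to the first success; geometric, p = 0.615.
P(Y > 7) = P(first 7 all fail) = (1−p)^7 = 0.0012538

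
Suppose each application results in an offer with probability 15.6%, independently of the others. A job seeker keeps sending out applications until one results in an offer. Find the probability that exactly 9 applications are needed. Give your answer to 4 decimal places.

Geometric (trials to first success), p = 0.156.
P(Y = 9) = (1−p)^8 · p = 0.25748 · 0.156 = 0.040167

0.0402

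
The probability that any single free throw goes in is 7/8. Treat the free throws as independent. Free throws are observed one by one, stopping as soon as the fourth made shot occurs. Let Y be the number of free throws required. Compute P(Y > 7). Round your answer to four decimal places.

0.0062

Needing more than 7 free throws ⇔ fewer than 4 successes in the first 7. With X ~ Binomial(7, 0.875), P(Y > 7) = P(X ≤ 3).
  k=0: C(7,0)·0.875^0·0.125^7 = 0.000000
  k=1: C(7,1)·0.875^1·0.125^6 = 0.000023
  k=2: C(7,2)·0.875^2·0.125^5 = 0.000491
  k=3: C(7,3)·0.875^3·0.125^4 = 0.005724
P(X ≤ 3) = 0.006239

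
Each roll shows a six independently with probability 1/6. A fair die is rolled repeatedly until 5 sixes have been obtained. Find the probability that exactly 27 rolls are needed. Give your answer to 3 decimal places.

0.035

Y = trial on which the fifth success occurs; negative binomial, r=5, p=0.166667.
P(Y=27) = C(26,4) · p^5 · (1−p)^22
= 14950 · 0.0001286 · 0.018114 = 0.03483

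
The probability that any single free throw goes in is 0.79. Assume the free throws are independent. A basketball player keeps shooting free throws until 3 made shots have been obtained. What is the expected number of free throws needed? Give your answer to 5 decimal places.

Y = total free throws until the third success; negative binomial with r=3, p=0.79.
E[Y] = r / p = 3 / 0.79 = 3.7974684

3.79747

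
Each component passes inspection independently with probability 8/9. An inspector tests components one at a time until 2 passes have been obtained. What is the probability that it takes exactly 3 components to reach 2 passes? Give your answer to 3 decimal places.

Y = trial on which the second success occurs; negative binomial, r=2, p=0.888889.
P(Y=3) = C(2,1) · p^2 · (1−p)^1
= 2 · 0.79012 · 0.11111 = 0.17558

0.176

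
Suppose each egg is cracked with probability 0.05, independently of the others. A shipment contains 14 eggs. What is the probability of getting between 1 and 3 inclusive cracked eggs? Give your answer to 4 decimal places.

0.5082

X ~ Binomial(14, 0.05); P(1 ≤ X ≤ 3) = Σ C(14,k) p^k (1−p)^(14−k) over k:
  k=1: C(14,1)·0.05^1·0.95^13 = 0.359339
  k=2: C(14,2)·0.05^2·0.95^12 = 0.122932
  k=3: C(14,3)·0.05^3·0.95^11 = 0.025880
Total = 0.508152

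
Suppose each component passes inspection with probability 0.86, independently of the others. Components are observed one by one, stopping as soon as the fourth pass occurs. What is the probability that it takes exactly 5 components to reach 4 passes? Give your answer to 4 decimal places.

0.3063

Y = trial on which the fourth success occurs; negative binomial, r=4, p=0.86.
P(Y=5) = C(4,3) · p^4 · (1−p)^1
= 4 · 0.54701 · 0.14 = 0.306325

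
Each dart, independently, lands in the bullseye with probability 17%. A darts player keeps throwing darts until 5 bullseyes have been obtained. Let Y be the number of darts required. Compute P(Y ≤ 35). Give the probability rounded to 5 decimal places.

Finishing within 35 darts ⇔ at least 5 successes in the first 35. With X ~ Binomial(35, 0.17), P(Y ≤ 35) = 1 − P(X ≤ 4).
  k=0: C(35,0)·0.17^0·0.83^35 = 0.0014714
  k=1: C(35,1)·0.17^1·0.83^34 = 0.0105480
  k=2: C(35,2)·0.17^2·0.83^33 = 0.0367275
  k=3: C(35,3)·0.17^3·0.83^32 = 0.0827476
  k=4: C(35,4)·0.17^4·0.83^31 = 0.1355864
1 − 0.2670810 = 0.7329190

0.73292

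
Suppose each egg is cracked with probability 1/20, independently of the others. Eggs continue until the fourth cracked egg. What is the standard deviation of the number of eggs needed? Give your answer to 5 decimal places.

38.98718

Y = total eggs until the fourth success; negative binomial with r=4, p=0.05.
SD(Y) = √[r(1−p)/p²] = √(1520.0000000) = 38.9871774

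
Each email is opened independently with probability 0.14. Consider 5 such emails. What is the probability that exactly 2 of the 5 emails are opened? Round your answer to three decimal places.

0.125

X ~ Binomial(n=5, p=0.14).
P(X=2) = C(5,2) · p^2 · (1−p)^3
= 10 · 0.0196 · 0.63606 = 0.12467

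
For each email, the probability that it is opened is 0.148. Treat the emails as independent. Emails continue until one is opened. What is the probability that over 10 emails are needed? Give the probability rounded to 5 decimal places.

0.20156

Y = number of emails to the first success; geometric, p = 0.148.
P(Y > 10) = P(first 10 all fail) = (1−p)^10 = 0.2015561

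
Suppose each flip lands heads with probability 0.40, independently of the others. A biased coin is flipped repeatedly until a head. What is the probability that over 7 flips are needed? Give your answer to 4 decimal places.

0.0280

Y = number of flips to the first success; geometric, p = 0.40.
P(Y > 7) = P(first 7 all fail) = (1−p)^7 = 0.027994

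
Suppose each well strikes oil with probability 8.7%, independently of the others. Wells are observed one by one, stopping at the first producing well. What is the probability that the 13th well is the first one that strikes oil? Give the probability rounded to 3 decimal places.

Geometric (trials to first success), p = 0.087.
P(Y = 13) = (1−p)^12 · p = 0.33547 · 0.087 = 0.02919

0.029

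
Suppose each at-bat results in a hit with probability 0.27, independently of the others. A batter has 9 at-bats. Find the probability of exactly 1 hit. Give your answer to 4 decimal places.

0.1960

X ~ Binomial(n=9, p=0.27).
P(X=1) = C(9,1) · p^1 · (1−p)^8
= 9 · 0.27 · 0.080646 = 0.195970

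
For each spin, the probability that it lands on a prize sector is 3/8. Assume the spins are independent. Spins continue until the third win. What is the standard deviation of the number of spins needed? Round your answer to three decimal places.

3.651

Y = total spins until the third success; negative binomial with r=3, p=0.375.
SD(Y) = √[r(1−p)/p²] = √(13.33333) = 3.65148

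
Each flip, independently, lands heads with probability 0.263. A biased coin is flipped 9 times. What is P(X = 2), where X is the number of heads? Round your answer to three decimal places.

0.294

X ~ Binomial(n=9, p=0.263).
P(X=2) = C(9,2) · p^2 · (1−p)^7
= 36 · 0.069169 · 0.11811 = 0.29409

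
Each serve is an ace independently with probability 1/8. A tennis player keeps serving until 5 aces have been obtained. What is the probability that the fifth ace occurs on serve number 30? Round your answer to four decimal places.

Y = trial on which the fifth success occurs; negative binomial, r=5, p=0.125.
P(Y=30) = C(29,4) · p^5 · (1−p)^25
= 23751 · 3.0518e-05 · 0.035498 = 0.025730

0.0257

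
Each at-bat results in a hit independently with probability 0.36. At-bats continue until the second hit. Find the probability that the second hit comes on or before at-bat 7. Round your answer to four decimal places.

Finishing within 7 at-bats ⇔ at least 2 successes in the first 7. With X ~ Binomial(7, 0.36), P(Y ≤ 7) = 1 − P(X ≤ 1).
  k=0: C(7,0)·0.36^0·0.64^7 = 0.043980
  k=1: C(7,1)·0.36^1·0.64^6 = 0.173173
1 − 0.217154 = 0.782846

0.7828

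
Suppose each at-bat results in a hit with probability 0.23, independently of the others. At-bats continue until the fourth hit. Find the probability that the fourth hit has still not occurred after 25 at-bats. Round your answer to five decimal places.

0.14026

Needing more than 25 at-bats ⇔ fewer than 4 successes in the first 25. With X ~ Binomial(25, 0.23), P(Y > 25) = P(X ≤ 3).
  k=0: C(25,0)·0.23^0·0.77^25 = 0.0014530
  k=1: C(25,1)·0.23^1·0.77^24 = 0.0108504
  k=2: C(25,2)·0.23^2·0.77^23 = 0.0388923
  k=3: C(25,3)·0.23^3·0.77^22 = 0.0890650
P(X ≤ 3) = 0.1402607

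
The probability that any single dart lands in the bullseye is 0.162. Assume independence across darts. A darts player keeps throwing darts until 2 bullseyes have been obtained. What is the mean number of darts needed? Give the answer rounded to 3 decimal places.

12.346

Y = total darts until the second success; negative binomial with r=2, p=0.162.
E[Y] = r / p = 2 / 0.162 = 12.34568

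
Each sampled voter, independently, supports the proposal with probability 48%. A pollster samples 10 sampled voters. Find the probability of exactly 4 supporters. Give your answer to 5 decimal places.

0.22040

X ~ Binomial(n=10, p=0.48).
P(X=4) = C(10,4) · p^4 · (1−p)^6
= 210 · 0.053084 · 0.019771 = 0.2203963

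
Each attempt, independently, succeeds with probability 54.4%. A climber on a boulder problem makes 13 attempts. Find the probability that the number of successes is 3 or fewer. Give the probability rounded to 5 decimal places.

X ~ Binomial(13, 0.544); P(X ≤ 3) = Σ C(13,k) p^k (1−p)^(13−k) over k:
  k=0: C(13,0)·0.544^0·0.456^13 = 0.0000369
  k=1: C(13,1)·0.544^1·0.456^12 = 0.0005716
  k=2: C(13,2)·0.544^2·0.456^11 = 0.0040917
  k=3: C(13,3)·0.544^3·0.456^10 = 0.0178983
Total = 0.0225985

0.02260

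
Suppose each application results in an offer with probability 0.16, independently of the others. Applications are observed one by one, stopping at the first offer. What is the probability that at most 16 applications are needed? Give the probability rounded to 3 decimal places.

Y = number of applications to the first success; geometric, p = 0.16.
P(Y ≤ 16) = 1 − (1−p)^16 = 1 − 0.06144 = 0.93856

0.939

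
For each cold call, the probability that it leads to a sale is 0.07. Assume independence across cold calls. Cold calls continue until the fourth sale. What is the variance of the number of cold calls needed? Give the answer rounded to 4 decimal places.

Y = total cold calls until the fourth success; negative binomial with r=4, p=0.07.
Var(Y) = r(1−p)/p² = 4·0.93 / 0.07² = 759.183673

759.1837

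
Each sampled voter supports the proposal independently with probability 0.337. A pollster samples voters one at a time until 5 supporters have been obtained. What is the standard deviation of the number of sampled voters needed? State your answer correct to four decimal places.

5.4027

Y = total sampled voters until the fifth success; negative binomial with r=5, p=0.337.
SD(Y) = √[r(1−p)/p²] = √(29.189303) = 5.402713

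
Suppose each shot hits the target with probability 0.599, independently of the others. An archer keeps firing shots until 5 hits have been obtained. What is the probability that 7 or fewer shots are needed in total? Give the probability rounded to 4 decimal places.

0.4177

Finishing within 7 shots ⇔ at least 5 successes in the first 7. With X ~ Binomial(7, 0.599), P(Y ≤ 7) = 1 − P(X ≤ 4).
  k=0: C(7,0)·0.599^0·0.401^7 = 0.001667
  k=1: C(7,1)·0.599^1·0.401^6 = 0.017434
  k=2: C(7,2)·0.599^2·0.401^5 = 0.078126
  k=3: C(7,3)·0.599^3·0.401^4 = 0.194503
  k=4: C(7,4)·0.599^4·0.401^3 = 0.290542
1 − 0.582271 = 0.417729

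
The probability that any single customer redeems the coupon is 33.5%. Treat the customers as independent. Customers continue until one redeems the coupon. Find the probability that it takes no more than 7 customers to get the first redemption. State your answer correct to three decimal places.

Y = number of customers to the first success; geometric, p = 0.335.
P(Y ≤ 7) = 1 − (1−p)^7 = 1 − 0.05751 = 0.94249

0.942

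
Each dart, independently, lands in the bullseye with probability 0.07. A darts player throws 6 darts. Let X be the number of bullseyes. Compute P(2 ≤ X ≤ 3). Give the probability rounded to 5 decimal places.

X ~ Binomial(6, 0.07); P(2 ≤ X ≤ 3) = Σ C(6,k) p^k (1−p)^(6−k) over k:
  k=2: C(6,2)·0.07^2·0.93^4 = 0.0549818
  k=3: C(6,3)·0.07^3·0.93^3 = 0.0055179
Total = 0.0604997

0.06050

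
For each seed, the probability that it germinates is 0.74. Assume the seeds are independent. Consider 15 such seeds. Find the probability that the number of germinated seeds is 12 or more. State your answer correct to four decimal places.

0.4258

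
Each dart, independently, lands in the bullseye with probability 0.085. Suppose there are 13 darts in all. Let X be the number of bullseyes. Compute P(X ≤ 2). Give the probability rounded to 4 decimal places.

0.9078

X ~ Binomial(13, 0.085); P(X ≤ 2) = Σ C(13,k) p^k (1−p)^(13−k) over k:
  k=0: C(13,0)·0.085^0·0.915^13 = 0.315119
  k=1: C(13,1)·0.085^1·0.915^12 = 0.380553
  k=2: C(13,2)·0.085^2·0.915^11 = 0.212112
Total = 0.907784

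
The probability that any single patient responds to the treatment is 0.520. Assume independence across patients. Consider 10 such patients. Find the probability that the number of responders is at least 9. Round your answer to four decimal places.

0.0148

X ~ Binomial(10, 0.52); P(X ≥ 9) = Σ C(10,k) p^k (1−p)^(10−k) over k:
  k=9: C(10,9)·0.52^9·0.48^1 = 0.013344
  k=10: C(10,10)·0.52^10·0.48^0 = 0.001446
Total = 0.014789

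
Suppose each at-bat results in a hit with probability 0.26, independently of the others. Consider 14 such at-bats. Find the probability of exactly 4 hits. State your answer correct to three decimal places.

0.225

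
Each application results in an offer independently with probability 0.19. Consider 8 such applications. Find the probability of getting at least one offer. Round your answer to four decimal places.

P(at least one) = 1 − P(none) = 1 − (1 − 0.19)^8
= 1 − 0.185302 = 0.814698

0.8147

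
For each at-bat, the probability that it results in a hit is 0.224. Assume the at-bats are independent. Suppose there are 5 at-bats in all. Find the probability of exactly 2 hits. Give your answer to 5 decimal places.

0.23447

X ~ Binomial(n=5, p=0.224).
P(X=2) = C(5,2) · p^2 · (1−p)^3
= 10 · 0.050176 · 0.46729 = 0.2344667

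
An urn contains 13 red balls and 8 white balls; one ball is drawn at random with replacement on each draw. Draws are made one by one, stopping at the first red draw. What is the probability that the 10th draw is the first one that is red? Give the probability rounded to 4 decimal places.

Geometric (trials to first success), p = 0.619048.
P(Y = 10) = (1−p)^9 · p = 0.00016898 · 0.619048 = 0.000105

0.0001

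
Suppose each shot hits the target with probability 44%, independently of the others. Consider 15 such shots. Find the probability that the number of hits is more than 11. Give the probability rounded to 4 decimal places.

X ~ Binomial(15, 0.44); P(X ≥ 12) = Σ C(15,k) p^k (1−p)^(15−k) over k:
  k=12: C(15,12)·0.44^12·0.56^3 = 0.004207
  k=13: C(15,13)·0.44^13·0.56^2 = 0.000763
  k=14: C(15,14)·0.44^14·0.56^1 = 0.000086
  k=15: C(15,15)·0.44^15·0.56^0 = 0.000004
Total = 0.005060

0.0051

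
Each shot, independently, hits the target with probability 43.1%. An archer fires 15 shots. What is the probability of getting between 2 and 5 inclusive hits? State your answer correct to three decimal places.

X ~ Binomial(15, 0.431); P(2 ≤ X ≤ 5) = Σ C(15,k) p^k (1−p)^(15−k) over k:
  k=2: C(15,2)·0.431^2·0.569^13 = 0.01278
  k=3: C(15,3)·0.431^3·0.569^12 = 0.04196
  k=4: C(15,4)·0.431^4·0.569^11 = 0.09534
  k=5: C(15,5)·0.431^5·0.569^10 = 0.15888
Total = 0.30896

0.309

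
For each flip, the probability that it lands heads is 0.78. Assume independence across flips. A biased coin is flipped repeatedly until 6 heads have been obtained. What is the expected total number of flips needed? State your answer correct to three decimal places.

Y = total flips until the sixth success; negative binomial with r=6, p=0.78.
E[Y] = r / p = 6 / 0.78 = 7.69231

7.692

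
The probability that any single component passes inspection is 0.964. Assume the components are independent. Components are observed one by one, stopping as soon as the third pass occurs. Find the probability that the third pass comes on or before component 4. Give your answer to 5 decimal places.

Finishing within 4 components ⇔ at least 3 successes in the first 4. With X ~ Binomial(4, 0.964), P(Y ≤ 4) = 1 − P(X ≤ 2).
  k=0: C(4,0)·0.964^0·0.036^4 = 0.0000017
  k=1: C(4,1)·0.964^1·0.036^3 = 0.0001799
  k=2: C(4,2)·0.964^2·0.036^2 = 0.0072262
1 − 0.0074078 = 0.9925922

0.99259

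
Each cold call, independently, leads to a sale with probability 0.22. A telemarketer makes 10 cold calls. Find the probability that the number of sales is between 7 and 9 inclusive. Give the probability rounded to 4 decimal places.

0.0016

X ~ Binomial(10, 0.22); P(7 ≤ X ≤ 9) = Σ C(10,k) p^k (1−p)^(10−k) over k:
  k=7: C(10,7)·0.22^7·0.78^3 = 0.001420
  k=8: C(10,8)·0.22^8·0.78^2 = 0.000150
  k=9: C(10,9)·0.22^9·0.78^1 = 0.000009
Total = 0.001580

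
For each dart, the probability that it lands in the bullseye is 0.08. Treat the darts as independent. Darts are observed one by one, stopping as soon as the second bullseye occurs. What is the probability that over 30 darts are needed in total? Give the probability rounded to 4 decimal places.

0.2958

Needing more than 30 darts ⇔ fewer than 2 successes in the first 30. With X ~ Binomial(30, 0.08), P(Y > 30) = P(X ≤ 1).
  k=0: C(30,0)·0.08^0·0.92^30 = 0.081966
  k=1: C(30,1)·0.08^1·0.92^29 = 0.213825
P(X ≤ 1) = 0.295791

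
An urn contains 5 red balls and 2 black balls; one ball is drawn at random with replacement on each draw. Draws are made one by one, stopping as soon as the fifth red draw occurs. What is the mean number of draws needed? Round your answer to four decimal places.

Y = total draws until the fifth success; negative binomial with r=5, p=0.714286.
E[Y] = r / p = 5 / 0.714286 = 7.000000

7.0000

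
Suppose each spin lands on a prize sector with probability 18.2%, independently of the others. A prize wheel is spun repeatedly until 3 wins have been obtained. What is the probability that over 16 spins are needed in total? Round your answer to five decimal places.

0.42194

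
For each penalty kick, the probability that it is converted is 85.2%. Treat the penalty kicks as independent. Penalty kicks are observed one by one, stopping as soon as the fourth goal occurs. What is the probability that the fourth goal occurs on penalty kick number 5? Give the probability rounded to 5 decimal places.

0.31195

Y = trial on which the fourth success occurs; negative binomial, r=4, p=0.852.
P(Y=5) = C(4,3) · p^4 · (1−p)^1
= 4 · 0.52694 · 0.148 = 0.3119465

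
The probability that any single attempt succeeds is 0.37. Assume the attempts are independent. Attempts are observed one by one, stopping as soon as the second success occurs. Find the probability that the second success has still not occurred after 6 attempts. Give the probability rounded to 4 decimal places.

0.2828

Needing more than 6 attempts ⇔ fewer than 2 successes in the first 6. With X ~ Binomial(6, 0.37), P(Y > 6) = P(X ≤ 1).
  k=0: C(6,0)·0.37^0·0.63^6 = 0.062524
  k=1: C(6,1)·0.37^1·0.63^5 = 0.220321
P(X ≤ 1) = 0.282844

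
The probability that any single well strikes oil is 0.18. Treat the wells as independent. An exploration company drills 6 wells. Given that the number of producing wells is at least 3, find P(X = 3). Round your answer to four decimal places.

X ~ Binomial(6, 0.18). Want P(X=3 | X≥3) = P(X=3) / P(X≥3).
P(X=3) = C(6,3)·0.18^3·0.82^3 = 0.064312
P(X≥3) = 1 − 0.304007 − 0.400399 − 0.219731 = 0.075863
Ratio = 0.064312 / 0.075863 = 0.847732

0.8477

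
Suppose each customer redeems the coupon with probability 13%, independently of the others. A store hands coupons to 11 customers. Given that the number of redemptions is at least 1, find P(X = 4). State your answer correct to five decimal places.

X ~ Binomial(11, 0.13). Want P(X=4 | X≥1) = P(X=4) / P(X≥1).
P(X=4) = C(11,4)·0.13^4·0.87^7 = 0.0355568
P(X≥1) = 1 − 0.2161284 = 0.7838716
Ratio = 0.0355568 / 0.7838716 = 0.0453604

0.04536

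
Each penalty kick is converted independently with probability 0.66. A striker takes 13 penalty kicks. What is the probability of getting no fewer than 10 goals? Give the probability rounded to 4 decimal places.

0.3043

X ~ Binomial(13, 0.66); P(X ≥ 10) = Σ C(13,k) p^k (1−p)^(13−k) over k:
  k=10: C(13,10)·0.66^10·0.34^3 = 0.176296
  k=11: C(13,11)·0.66^11·0.34^2 = 0.093333
  k=12: C(13,12)·0.66^12·0.34^1 = 0.030196
  k=13: C(13,13)·0.66^13·0.34^0 = 0.004509
Total = 0.304334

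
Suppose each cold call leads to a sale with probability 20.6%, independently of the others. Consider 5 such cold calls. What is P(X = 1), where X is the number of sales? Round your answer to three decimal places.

0.409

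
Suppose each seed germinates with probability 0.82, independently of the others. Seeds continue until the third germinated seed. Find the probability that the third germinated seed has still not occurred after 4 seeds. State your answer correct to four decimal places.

Needing more than 4 seeds ⇔ fewer than 3 successes in the first 4. With X ~ Binomial(4, 0.82), P(Y > 4) = P(X ≤ 2).
  k=0: C(4,0)·0.82^0·0.18^4 = 0.001050
  k=1: C(4,1)·0.82^1·0.18^3 = 0.019129
  k=2: C(4,2)·0.82^2·0.18^2 = 0.130715
P(X ≤ 2) = 0.150893

0.1509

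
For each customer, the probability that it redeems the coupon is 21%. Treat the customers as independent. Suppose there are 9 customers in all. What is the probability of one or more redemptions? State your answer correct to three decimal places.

P(at least one) = 1 − P(none) = 1 − (1 − 0.21)^9
= 1 − 0.11985 = 0.88015

0.880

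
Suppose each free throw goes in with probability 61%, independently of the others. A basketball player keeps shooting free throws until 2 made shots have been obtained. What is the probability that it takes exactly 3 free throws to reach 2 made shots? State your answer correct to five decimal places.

0.29024

Y = trial on which the second success occurs; negative binomial, r=2, p=0.61.
P(Y=3) = C(2,1) · p^2 · (1−p)^1
= 2 · 0.3721 · 0.39 = 0.2902380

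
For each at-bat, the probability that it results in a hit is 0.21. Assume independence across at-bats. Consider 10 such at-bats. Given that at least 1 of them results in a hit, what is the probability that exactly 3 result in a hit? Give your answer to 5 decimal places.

0.23574

X ~ Binomial(10, 0.21). Want P(X=3 | X≥1) = P(X=3) / P(X≥1).
P(X=3) = C(10,3)·0.21^3·0.79^7 = 0.2134169
P(X≥1) = 1 − 0.0946828 = 0.9053172
Ratio = 0.2134169 / 0.9053172 = 0.2357371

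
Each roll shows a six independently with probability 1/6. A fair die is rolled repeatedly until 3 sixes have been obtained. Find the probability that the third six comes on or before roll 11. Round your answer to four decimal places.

Finishing within 11 rolls ⇔ at least 3 successes in the first 11. With X ~ Binomial(11, 0.166667), P(Y ≤ 11) = 1 − P(X ≤ 2).
  k=0: C(11,0)·0.166667^0·0.833333^11 = 0.134588
  k=1: C(11,1)·0.166667^1·0.833333^10 = 0.296094
  k=2: C(11,2)·0.166667^2·0.833333^9 = 0.296094
1 − 0.726775 = 0.273225

0.2732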